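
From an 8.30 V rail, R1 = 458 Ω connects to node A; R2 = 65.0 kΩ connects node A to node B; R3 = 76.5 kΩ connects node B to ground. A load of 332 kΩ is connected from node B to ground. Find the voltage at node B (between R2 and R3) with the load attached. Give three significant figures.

V ≈ 4.04 V

At node B, R3 is in parallel with the load: R3‖R_L = 62170 Ω.
Below node A the resistance is R2 + (R3‖R_L) = 127200 Ω, so V_A = 8.30 × 127200/127600 = 8.270 V.
Then V_B = V_A × (R3‖R_L)/(R2 + R3‖R_L) = 8.270 × 62170/127200 = 4.04 V.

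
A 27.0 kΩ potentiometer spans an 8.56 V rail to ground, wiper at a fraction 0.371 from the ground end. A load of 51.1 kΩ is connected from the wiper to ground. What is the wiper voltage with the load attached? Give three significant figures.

The wiper splits the pot into (1−α)R = 16.98 kΩ above and αR = 10.02 kΩ below.
Lower section ‖ load = 8.375 kΩ.
V_wiper = 8.56 × 8.375/(16.98 + 8.375) = 2.83 V.

V ≈ 2.83 V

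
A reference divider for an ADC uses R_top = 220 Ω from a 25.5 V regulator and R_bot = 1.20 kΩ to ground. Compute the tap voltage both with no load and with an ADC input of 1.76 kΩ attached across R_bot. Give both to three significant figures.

Unloaded: 21.5 V; loaded: 19.5 V

Open-circuit: V = 25.5 × 1200/(220 + 1200) = 21.5 V.
With the load, R_bot becomes R_bot‖R_L = 713.5 Ω, so V = 25.5 × 713.5/933.5 = 19.5 V.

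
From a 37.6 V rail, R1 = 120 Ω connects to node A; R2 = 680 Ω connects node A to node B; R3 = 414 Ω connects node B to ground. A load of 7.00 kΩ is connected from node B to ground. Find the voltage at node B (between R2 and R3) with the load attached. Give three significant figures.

At node B, R3 is in parallel with the load: R3‖R_L = 390.9 Ω.
Below node A the resistance is R2 + (R3‖R_L) = 1071 Ω, so V_A = 37.6 × 1071/1191 = 33.81 V.
Then V_B = V_A × (R3‖R_L)/(R2 + R3‖R_L) = 33.81 × 390.9/1071 = 12.3 V.

V ≈ 12.3 V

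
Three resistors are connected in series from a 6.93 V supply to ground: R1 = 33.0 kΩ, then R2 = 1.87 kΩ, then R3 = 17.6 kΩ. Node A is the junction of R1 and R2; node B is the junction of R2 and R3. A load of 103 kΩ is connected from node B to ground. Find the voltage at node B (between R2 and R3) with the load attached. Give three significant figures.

V ≈ 2.09 V

At node B, R3 is in parallel with the load: R3‖R_L = 15.03 kΩ.
Below node A the resistance is R2 + (R3‖R_L) = 16.90 kΩ, so V_A = 6.93 × 16.90/49.90 = 2.347 V.
Then V_B = V_A × (R3‖R_L)/(R2 + R3‖R_L) = 2.347 × 15.03/16.90 = 2.09 V.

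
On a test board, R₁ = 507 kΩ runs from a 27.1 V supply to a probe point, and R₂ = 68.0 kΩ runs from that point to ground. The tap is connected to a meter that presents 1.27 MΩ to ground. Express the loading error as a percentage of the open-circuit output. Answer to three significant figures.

The divider's output (Thévenin) resistance is R₁‖R₂ = 59.96 kΩ.
Fractional drop under load = R_th/(R_th + R_L) = 59.96 / (59.96 + 1270) = 0.04508.
So the output falls by 4.51 %.

4.51 %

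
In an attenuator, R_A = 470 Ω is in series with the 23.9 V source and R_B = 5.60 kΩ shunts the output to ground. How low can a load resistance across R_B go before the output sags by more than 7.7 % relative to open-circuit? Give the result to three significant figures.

R_L(min) ≈ 5.20 kΩ

Output resistance R_th = R_A‖R_B = (470 × 5600)/6070 = 433.6 Ω.
The fractional drop is R_th/(R_th + R_L); requiring this ≤ 0.0770 gives R_L ≥ R_th(1/0.0770 − 1) = 433.6 × 11.99 = 5.20 kΩ.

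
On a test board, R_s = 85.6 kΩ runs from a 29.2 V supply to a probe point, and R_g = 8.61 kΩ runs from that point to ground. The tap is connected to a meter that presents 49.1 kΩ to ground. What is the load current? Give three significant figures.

R_g‖R_L = 7.325 kΩ; V_out = 29.2 × 7.325/92.93 = 2.302 V.
I_L = V_out / R_L = 2.302 / 49.1 kΩ = 0.0469 mA.

I_L ≈ 0.0469 mA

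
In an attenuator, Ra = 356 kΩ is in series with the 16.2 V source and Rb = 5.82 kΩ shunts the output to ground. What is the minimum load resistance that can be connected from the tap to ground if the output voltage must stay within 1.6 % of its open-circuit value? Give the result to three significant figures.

R_L(min) ≈ 352 kΩ

Output resistance R_th = Ra‖Rb = (356 × 5.82)/361.8 = 5.726 kΩ.
The fractional drop is R_th/(R_th + R_L); requiring this ≤ 0.0160 gives R_L ≥ R_th(1/0.0160 − 1) = 5.726 × 61.50 = 352 kΩ.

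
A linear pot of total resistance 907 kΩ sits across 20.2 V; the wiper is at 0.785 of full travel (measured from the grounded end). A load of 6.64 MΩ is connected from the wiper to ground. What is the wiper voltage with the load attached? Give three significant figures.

The wiper splits the pot into (1−α)R = 195.0 kΩ above and αR = 712.0 kΩ below.
Lower section ‖ load = 643.0 kΩ.
V_wiper = 20.2 × 643.0/(195.0 + 643.0) = 15.5 V.

V ≈ 15.5 V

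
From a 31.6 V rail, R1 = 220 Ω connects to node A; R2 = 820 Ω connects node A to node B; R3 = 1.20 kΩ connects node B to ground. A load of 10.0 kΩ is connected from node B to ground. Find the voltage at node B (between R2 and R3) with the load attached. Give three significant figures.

At node B, R3 is in parallel with the load: R3‖R_L = 1071 Ω.
Below node A the resistance is R2 + (R3‖R_L) = 1891 Ω, so V_A = 31.6 × 1891/2111 = 28.31 V.
Then V_B = V_A × (R3‖R_L)/(R2 + R3‖R_L) = 28.31 × 1071/1891 = 16.0 V.

V ≈ 16.0 V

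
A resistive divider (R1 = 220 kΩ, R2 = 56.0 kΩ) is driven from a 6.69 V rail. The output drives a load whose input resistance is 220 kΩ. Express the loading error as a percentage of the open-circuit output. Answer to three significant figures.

16.9 %

The divider's output (Thévenin) resistance is R1‖R2 = 44.64 kΩ.
Fractional drop under load = R_th/(R_th + R_L) = 44.64 / (44.64 + 220) = 0.1687.
So the output falls by 16.9 %.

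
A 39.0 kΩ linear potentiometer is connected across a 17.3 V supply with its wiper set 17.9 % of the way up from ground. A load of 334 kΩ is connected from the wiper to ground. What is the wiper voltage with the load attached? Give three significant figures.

V ≈ 3.04 V

The wiper splits the pot into (1−α)R = 32.02 kΩ above and αR = 6.981 kΩ below.
Lower section ‖ load = 6.838 kΩ.
V_wiper = 17.3 × 6.838/(32.02 + 6.838) = 3.04 V.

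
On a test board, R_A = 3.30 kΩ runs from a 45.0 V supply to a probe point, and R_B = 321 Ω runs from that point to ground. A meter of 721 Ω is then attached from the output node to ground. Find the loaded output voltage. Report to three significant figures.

The load sits in parallel with R_B: R_B‖R_L = (321 × 721) / (321 + 721) = 222.1 Ω.
V_out = 45.0 × 222.1 / (3300 + 222.1) = 45.0 × 222.1/3522 = 2.84 V.

V_out ≈ 2.84 V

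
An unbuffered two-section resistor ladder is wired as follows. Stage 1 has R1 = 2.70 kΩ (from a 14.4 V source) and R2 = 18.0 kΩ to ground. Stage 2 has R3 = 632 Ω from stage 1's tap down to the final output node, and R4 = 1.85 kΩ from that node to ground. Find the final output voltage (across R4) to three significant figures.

Stage 2 presents R3+R4 = 2482 Ω as a load on stage 1's tap.
Stage 1's lower leg becomes R2‖(R3+R4) = 2181 Ω, so V_mid = 14.4 × 2181/4881 = 6.435 V.
Stage 2 is itself unloaded: V_out = V_mid × R4/(R3+R4) = 6.435 × 1850/2482 = 4.80 V.

V_out ≈ 4.80 V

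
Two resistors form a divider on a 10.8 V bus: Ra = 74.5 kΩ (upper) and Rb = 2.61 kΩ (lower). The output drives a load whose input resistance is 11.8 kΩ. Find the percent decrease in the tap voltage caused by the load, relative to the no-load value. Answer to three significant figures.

17.6 %

Unloaded V = 10.8 × 2.61/77.11 = 0.3656 V.
Loaded: Rb‖R_L = 2.137 kΩ, giving V = 10.8 × 2.137/76.64 = 0.3012 V.
Drop = (0.3656 − 0.3012) / 0.3656 = 17.6 %.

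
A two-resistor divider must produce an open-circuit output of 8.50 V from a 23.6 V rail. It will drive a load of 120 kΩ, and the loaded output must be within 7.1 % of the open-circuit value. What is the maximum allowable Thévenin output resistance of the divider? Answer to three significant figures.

Loading drop = R_th/(R_th + R_L) ≤ 0.0710, so R_th ≤ R_L · ε/(1−ε) = 120 kΩ × 0.0710/0.9290 = 9.17 kΩ.

R_th ≤ 9.17 kΩ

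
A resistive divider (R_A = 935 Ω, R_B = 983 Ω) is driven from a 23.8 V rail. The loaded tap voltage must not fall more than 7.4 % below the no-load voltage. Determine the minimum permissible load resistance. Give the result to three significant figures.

R_L(min) ≈ 6.00 kΩ

Output resistance R_th = R_A‖R_B = (935 × 983)/1918 = 479.2 Ω.
The fractional drop is R_th/(R_th + R_L); requiring this ≤ 0.0740 gives R_L ≥ R_th(1/0.0740 − 1) = 479.2 × 12.51 = 6.00 kΩ.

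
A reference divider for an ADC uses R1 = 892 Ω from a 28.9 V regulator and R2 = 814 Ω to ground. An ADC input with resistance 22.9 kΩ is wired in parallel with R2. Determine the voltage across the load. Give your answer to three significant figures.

The load sits in parallel with R2: R2‖R_L = (814 × 22900) / (814 + 22900) = 786.1 Ω.
V_out = 28.9 × 786.1 / (892 + 786.1) = 28.9 × 786.1/1678 = 13.5 V.

V_out ≈ 13.5 V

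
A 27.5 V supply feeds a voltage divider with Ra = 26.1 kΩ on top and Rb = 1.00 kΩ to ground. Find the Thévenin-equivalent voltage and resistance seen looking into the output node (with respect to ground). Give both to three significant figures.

V_th = 1.01 V, R_th = 963 Ω

V_th is the open-circuit tap voltage: 27.5 × 1.00/(26.1 + 1.00) = 1.01 V.
With the supply zeroed, Ra and Rb appear in parallel from the tap: R_th = Ra‖Rb = (26.1 × 1.00)/27.10 = 963 Ω.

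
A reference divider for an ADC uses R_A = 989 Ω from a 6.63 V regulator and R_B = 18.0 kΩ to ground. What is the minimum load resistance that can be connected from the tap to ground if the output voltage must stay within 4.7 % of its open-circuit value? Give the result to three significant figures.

R_L(min) ≈ 19.0 kΩ

Output resistance R_th = R_A‖R_B = (989 × 18000)/18990 = 937.5 Ω.
The fractional drop is R_th/(R_th + R_L); requiring this ≤ 0.0470 gives R_L ≥ R_th(1/0.0470 − 1) = 937.5 × 20.28 = 19.0 kΩ.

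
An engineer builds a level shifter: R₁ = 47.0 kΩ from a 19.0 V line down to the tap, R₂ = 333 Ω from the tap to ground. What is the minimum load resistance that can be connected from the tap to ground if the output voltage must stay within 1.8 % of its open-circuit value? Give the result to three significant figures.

Output resistance R_th = R₁‖R₂ = (47000 × 333)/47330 = 330.7 Ω.
The fractional drop is R_th/(R_th + R_L); requiring this ≤ 0.0180 gives R_L ≥ R_th(1/0.0180 − 1) = 330.7 × 54.56 = 18.0 kΩ.

R_L(min) ≈ 18.0 kΩ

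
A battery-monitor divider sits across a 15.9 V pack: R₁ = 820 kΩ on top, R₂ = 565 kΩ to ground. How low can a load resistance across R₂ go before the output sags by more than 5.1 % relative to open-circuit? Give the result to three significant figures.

Output resistance R_th = R₁‖R₂ = (820 × 565)/1385 = 334.5 kΩ.
The fractional drop is R_th/(R_th + R_L); requiring this ≤ 0.0510 gives R_L ≥ R_th(1/0.0510 − 1) = 334.5 × 18.61 = 6.22 MΩ.

R_L(min) ≈ 6.22 MΩ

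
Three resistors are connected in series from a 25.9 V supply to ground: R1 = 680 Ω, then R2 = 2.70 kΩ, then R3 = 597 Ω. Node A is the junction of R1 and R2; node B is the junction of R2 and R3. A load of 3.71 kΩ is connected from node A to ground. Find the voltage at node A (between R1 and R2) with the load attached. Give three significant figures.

V ≈ 18.6 V

Below node A the series string R2+R3 = 3297 Ω sits in parallel with the 3710 Ω load: 1746 Ω.
V_A = 25.9 × 1746/(680 + 1746) = 18.6 V.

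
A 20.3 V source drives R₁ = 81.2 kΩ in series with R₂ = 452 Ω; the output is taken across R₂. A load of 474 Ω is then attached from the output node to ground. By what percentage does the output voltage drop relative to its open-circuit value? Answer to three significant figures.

Unloaded V = 20.3 × 452/81650 = 0.1124 V.
Loaded: R₂‖R_L = 231.4 Ω, giving V = 20.3 × 231.4/81430 = 0.05768 V.
Drop = (0.1124 − 0.05768) / 0.1124 = 48.7 %.

48.7 %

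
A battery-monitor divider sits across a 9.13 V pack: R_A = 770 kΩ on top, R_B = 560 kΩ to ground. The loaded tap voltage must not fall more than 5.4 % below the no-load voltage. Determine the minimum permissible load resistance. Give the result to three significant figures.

Output resistance R_th = R_A‖R_B = (770 × 560)/1330 = 324.2 kΩ.
The fractional drop is R_th/(R_th + R_L); requiring this ≤ 0.0540 gives R_L ≥ R_th(1/0.0540 − 1) = 324.2 × 17.52 = 5.68 MΩ.

R_L(min) ≈ 5.68 MΩ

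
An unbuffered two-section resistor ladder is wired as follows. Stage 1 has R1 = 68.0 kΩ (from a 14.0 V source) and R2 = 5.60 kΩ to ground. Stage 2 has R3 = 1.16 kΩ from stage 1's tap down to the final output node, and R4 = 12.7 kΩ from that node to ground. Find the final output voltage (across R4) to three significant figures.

V_out ≈ 0.711 V

Stage 2 presents R3+R4 = 13.86 kΩ as a load on stage 1's tap.
Stage 1's lower leg becomes R2‖(R3+R4) = 3.988 kΩ, so V_mid = 14.0 × 3.988/71.99 = 0.7757 V.
Stage 2 is itself unloaded: V_out = V_mid × R4/(R3+R4) = 0.7757 × 12.7/13.86 = 0.711 V.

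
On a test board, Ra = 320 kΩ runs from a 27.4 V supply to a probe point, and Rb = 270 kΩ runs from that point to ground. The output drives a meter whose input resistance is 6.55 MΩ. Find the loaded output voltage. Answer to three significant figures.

The load sits in parallel with Rb: Rb‖R_L = (270 × 6550) / (270 + 6550) = 259.3 kΩ.
V_out = 27.4 × 259.3 / (320 + 259.3) = 27.4 × 259.3/579.3 = 12.3 V.
(Unloaded it would have been 12.5 V.)

V_out ≈ 12.3 V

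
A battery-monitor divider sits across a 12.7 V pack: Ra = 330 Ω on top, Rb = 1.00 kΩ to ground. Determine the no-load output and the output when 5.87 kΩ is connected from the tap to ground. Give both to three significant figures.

Unloaded: 9.55 V; loaded: 9.16 V

Open-circuit: V = 12.7 × 1000/(330 + 1000) = 9.55 V.
With the load, Rb becomes Rb‖R_L = 854.4 Ω, so V = 12.7 × 854.4/1184 = 9.16 V.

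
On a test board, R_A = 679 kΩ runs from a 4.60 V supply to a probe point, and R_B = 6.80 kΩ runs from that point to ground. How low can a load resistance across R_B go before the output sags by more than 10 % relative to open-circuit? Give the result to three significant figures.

Output resistance R_th = R_A‖R_B = (679 × 6.80)/685.8 = 6.733 kΩ.
The fractional drop is R_th/(R_th + R_L); requiring this ≤ 0.100 gives R_L ≥ R_th(1/0.100 − 1) = 6.733 × 9.000 = 60.6 kΩ.

R_L(min) ≈ 60.6 kΩ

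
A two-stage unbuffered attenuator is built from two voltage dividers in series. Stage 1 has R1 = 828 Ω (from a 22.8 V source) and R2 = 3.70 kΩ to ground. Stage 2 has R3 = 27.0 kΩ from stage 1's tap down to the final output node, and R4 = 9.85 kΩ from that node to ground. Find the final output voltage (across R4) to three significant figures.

Stage 2 presents R3+R4 = 36850 Ω as a load on stage 1's tap.
Stage 1's lower leg becomes R2‖(R3+R4) = 3362 Ω, so V_mid = 22.8 × 3362/4190 = 18.29 V.
Stage 2 is itself unloaded: V_out = V_mid × R4/(R3+R4) = 18.29 × 9850/36850 = 4.89 V.

V_out ≈ 4.89 V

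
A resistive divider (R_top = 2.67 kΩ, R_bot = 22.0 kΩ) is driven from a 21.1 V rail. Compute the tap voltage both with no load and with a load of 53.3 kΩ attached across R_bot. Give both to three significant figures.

Open-circuit: V = 21.1 × 22.0/(2.67 + 22.0) = 18.8 V.
With the load, R_bot becomes R_bot‖R_L = 15.57 kΩ, so V = 21.1 × 15.57/18.24 = 18.0 V.

Unloaded: 18.8 V; loaded: 18.0 V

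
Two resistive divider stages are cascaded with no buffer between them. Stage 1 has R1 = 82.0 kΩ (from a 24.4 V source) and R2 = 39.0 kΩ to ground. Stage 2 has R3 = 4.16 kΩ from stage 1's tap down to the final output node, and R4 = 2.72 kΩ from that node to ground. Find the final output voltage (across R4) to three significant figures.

Stage 2 presents R3+R4 = 6.880 kΩ as a load on stage 1's tap.
Stage 1's lower leg becomes R2‖(R3+R4) = 5.848 kΩ, so V_mid = 24.4 × 5.848/87.85 = 1.624 V.
Stage 2 is itself unloaded: V_out = V_mid × R4/(R3+R4) = 1.624 × 2.72/6.880 = 0.642 V.

V_out ≈ 0.642 V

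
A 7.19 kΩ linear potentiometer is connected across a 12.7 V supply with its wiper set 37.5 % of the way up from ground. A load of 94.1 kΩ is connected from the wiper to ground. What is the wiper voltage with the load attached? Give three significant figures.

The wiper splits the pot into (1−α)R = 4.494 kΩ above and αR = 2.696 kΩ below.
Lower section ‖ load = 2.621 kΩ.
V_wiper = 12.7 × 2.621/(4.494 + 2.621) = 4.68 V.

V ≈ 4.68 V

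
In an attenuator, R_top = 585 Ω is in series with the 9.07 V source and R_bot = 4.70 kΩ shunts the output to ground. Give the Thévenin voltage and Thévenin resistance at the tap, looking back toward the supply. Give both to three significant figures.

V_th = 8.07 V, R_th = 520 Ω

V_th is the open-circuit tap voltage: 9.07 × 4700/(585 + 4700) = 8.07 V.
With the supply zeroed, R_top and R_bot appear in parallel from the tap: R_th = R_top‖R_bot = (585 × 4700)/5285 = 520 Ω.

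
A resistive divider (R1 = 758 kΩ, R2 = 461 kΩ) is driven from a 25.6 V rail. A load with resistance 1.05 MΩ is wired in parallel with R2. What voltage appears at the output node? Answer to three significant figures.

The load sits in parallel with R2: R2‖R_L = (461 × 1050) / (461 + 1050) = 320.4 kΩ.
V_out = 25.6 × 320.4 / (758 + 320.4) = 25.6 × 320.4/1078 = 7.61 V.

V_out ≈ 7.61 V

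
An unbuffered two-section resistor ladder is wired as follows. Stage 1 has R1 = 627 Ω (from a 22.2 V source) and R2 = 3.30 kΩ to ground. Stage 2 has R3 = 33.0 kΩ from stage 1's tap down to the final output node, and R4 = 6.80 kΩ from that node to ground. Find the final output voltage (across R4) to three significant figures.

V_out ≈ 3.15 V

Stage 2 presents R3+R4 = 39800 Ω as a load on stage 1's tap.
Stage 1's lower leg becomes R2‖(R3+R4) = 3047 Ω, so V_mid = 22.2 × 3047/3674 = 18.41 V.
Stage 2 is itself unloaded: V_out = V_mid × R4/(R3+R4) = 18.41 × 6800/39800 = 3.15 V.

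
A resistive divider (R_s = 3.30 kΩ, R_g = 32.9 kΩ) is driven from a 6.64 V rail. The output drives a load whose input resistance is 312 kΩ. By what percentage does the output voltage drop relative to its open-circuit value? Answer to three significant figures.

The divider's output (Thévenin) resistance is R_s‖R_g = 2.999 kΩ.
Fractional drop under load = R_th/(R_th + R_L) = 2.999 / (2.999 + 312) = 0.009521.
So the output falls by 0.952 %.

0.952 %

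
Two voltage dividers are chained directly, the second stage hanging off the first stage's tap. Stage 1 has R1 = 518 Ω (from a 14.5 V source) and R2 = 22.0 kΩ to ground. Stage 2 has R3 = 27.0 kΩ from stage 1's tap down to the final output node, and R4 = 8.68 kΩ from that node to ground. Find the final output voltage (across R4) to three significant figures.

Stage 2 presents R3+R4 = 35680 Ω as a load on stage 1's tap.
Stage 1's lower leg becomes R2‖(R3+R4) = 13610 Ω, so V_mid = 14.5 × 13610/14130 = 13.97 V.
Stage 2 is itself unloaded: V_out = V_mid × R4/(R3+R4) = 13.97 × 8680/35680 = 3.40 V.

V_out ≈ 3.40 V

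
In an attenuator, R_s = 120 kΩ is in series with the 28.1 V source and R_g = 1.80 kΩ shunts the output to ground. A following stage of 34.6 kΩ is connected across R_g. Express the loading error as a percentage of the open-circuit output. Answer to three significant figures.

The divider's output (Thévenin) resistance is R_s‖R_g = 1.773 kΩ.
Fractional drop under load = R_th/(R_th + R_L) = 1.773 / (1.773 + 34.6) = 0.04876.
So the output falls by 4.88 %.

4.88 %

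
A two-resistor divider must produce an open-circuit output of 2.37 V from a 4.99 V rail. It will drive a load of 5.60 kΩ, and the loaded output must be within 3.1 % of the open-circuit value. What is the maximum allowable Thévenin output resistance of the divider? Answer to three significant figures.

R_th ≤ 179 Ω

Loading drop = R_th/(R_th + R_L) ≤ 0.0310, so R_th ≤ R_L · ε/(1−ε) = 5.60 kΩ × 0.0310/0.9690 = 179 Ω.
(Any R1, R2 with R2/(R1+R2) = 0.475 and R1‖R2 ≤ 179 Ω will meet the spec.)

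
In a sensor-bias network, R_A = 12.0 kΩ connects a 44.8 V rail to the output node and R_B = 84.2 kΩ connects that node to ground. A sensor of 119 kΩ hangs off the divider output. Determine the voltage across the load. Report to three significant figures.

The load sits in parallel with R_B: R_B‖R_L = (84.2 × 119) / (84.2 + 119) = 49.31 kΩ.
V_out = 44.8 × 49.31 / (12.0 + 49.31) = 44.8 × 49.31/61.31 = 36.0 V.

V_out ≈ 36.0 V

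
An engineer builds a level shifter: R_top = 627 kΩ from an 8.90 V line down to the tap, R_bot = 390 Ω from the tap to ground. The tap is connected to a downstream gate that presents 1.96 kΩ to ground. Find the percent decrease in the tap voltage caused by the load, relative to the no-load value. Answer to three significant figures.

16.6 %

The divider's output (Thévenin) resistance is R_top‖R_bot = 389.8 Ω.
Fractional drop under load = R_th/(R_th + R_L) = 389.8 / (389.8 + 1960) = 0.1659.
So the output falls by 16.6 %.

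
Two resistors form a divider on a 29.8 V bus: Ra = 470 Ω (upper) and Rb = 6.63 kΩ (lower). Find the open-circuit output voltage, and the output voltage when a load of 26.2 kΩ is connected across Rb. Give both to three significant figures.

Unloaded: 27.8 V; loaded: 27.4 V

Open-circuit: V = 29.8 × 6630/(470 + 6630) = 27.8 V.
With the load, Rb becomes Rb‖R_L = 5291 Ω, so V = 29.8 × 5291/5761 = 27.4 V.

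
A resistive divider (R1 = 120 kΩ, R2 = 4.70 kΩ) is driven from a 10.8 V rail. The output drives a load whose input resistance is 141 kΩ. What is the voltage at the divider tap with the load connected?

The load sits in parallel with R2: R2‖R_L = (4.70 × 141) / (4.70 + 141) = 4.548 kΩ.
V_out = 10.8 × 4.548 / (120 + 4.548) = 10.8 × 4.548/124.5 = 0.394 V.
(Unloaded it would have been 0.407 V.)

V_out ≈ 0.394 V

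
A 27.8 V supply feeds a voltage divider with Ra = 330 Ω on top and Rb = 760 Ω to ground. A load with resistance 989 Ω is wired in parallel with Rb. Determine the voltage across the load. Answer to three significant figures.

The load sits in parallel with Rb: Rb‖R_L = (760 × 989) / (760 + 989) = 429.8 Ω.
V_out = 27.8 × 429.8 / (330 + 429.8) = 27.8 × 429.8/759.8 = 15.7 V.

V_out ≈ 15.7 V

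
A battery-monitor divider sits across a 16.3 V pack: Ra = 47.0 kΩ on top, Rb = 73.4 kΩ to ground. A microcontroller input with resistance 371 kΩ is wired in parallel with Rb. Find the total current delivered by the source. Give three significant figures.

I ≈ 0.151 mA

Rb‖R_L = 61.28 kΩ, so the source sees Ra + Rb‖R_L = 108.3 kΩ.
I = 16.3 V / 108.3 kΩ = 0.151 mA.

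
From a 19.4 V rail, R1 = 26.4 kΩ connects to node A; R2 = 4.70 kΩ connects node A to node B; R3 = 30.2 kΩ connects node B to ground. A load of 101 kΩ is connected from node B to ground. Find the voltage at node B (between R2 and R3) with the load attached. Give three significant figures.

At node B, R3 is in parallel with the load: R3‖R_L = 23.25 kΩ.
Below node A the resistance is R2 + (R3‖R_L) = 27.95 kΩ, so V_A = 19.4 × 27.95/54.35 = 9.976 V.
Then V_B = V_A × (R3‖R_L)/(R2 + R3‖R_L) = 9.976 × 23.25/27.95 = 8.30 V.

V ≈ 8.30 V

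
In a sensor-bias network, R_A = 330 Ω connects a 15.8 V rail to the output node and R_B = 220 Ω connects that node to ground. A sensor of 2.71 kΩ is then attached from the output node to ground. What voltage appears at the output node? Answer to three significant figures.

The load sits in parallel with R_B: R_B‖R_L = (220 × 2710) / (220 + 2710) = 203.5 Ω.
V_out = 15.8 × 203.5 / (330 + 203.5) = 15.8 × 203.5/533.5 = 6.03 V.

V_out ≈ 6.03 V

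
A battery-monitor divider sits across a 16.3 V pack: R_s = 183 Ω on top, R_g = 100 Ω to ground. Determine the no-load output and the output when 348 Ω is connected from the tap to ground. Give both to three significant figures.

Open-circuit: V = 16.3 × 100/(183 + 100) = 5.76 V.
With the load, R_g becomes R_g‖R_L = 77.68 Ω, so V = 16.3 × 77.68/260.7 = 4.86 V.

Unloaded: 5.76 V; loaded: 4.86 V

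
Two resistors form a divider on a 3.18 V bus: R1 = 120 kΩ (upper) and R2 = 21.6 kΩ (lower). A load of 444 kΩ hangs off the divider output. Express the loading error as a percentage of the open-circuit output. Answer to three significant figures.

The divider's output (Thévenin) resistance is R1‖R2 = 18.31 kΩ.
Fractional drop under load = R_th/(R_th + R_L) = 18.31 / (18.31 + 444) = 0.03960.
So the output falls by 3.96 %.

3.96 %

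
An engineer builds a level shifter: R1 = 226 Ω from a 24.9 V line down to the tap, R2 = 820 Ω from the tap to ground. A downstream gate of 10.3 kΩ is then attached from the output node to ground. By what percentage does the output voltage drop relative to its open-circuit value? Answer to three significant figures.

The divider's output (Thévenin) resistance is R1‖R2 = 177.2 Ω.
Fractional drop under load = R_th/(R_th + R_L) = 177.2 / (177.2 + 10300) = 0.01691.
So the output falls by 1.69 %.

1.69 %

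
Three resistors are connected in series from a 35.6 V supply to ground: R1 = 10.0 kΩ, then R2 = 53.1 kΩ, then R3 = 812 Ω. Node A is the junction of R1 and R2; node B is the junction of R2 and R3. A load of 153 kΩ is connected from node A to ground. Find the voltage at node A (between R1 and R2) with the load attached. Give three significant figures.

V ≈ 28.5 V

Below node A the series string R2+R3 = 53910 Ω sits in parallel with the 153000 Ω load: 39860 Ω.
V_A = 35.6 × 39860/(10000 + 39860) = 28.5 V.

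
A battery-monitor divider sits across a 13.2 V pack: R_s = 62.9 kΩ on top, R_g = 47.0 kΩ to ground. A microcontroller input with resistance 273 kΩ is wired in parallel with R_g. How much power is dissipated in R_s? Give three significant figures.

Total resistance from the source is R_s + (R_g‖R_L) = 103.0 kΩ, so I = 13.2/103.0 kΩ = 0.1282 mA.
P = I²·R_s = (0.1282 mA)² × 62.9 kΩ = 1.03 mW.

P ≈ 1.03 mW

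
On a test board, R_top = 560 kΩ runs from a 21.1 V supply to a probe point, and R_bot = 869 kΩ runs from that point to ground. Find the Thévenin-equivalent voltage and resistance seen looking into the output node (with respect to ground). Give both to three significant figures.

V_th = 12.8 V, R_th = 341 kΩ

V_th is the open-circuit tap voltage: 21.1 × 869/(560 + 869) = 12.8 V.
With the supply zeroed, R_top and R_bot appear in parallel from the tap: R_th = R_top‖R_bot = (560 × 869)/1429 = 341 kΩ.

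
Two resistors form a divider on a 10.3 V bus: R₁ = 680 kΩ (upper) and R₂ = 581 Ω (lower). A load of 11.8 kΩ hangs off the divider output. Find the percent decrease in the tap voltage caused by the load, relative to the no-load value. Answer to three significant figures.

The divider's output (Thévenin) resistance is R₁‖R₂ = 580.5 Ω.
Fractional drop under load = R_th/(R_th + R_L) = 580.5 / (580.5 + 11800) = 0.04689.
So the output falls by 4.69 %.

4.69 %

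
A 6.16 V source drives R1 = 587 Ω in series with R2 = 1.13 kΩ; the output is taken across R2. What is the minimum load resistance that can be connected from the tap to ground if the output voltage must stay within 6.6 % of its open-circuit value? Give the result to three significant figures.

R_L(min) ≈ 5.47 kΩ

Output resistance R_th = R1‖R2 = (587 × 1130)/1717 = 386.3 Ω.
The fractional drop is R_th/(R_th + R_L); requiring this ≤ 0.0660 gives R_L ≥ R_th(1/0.0660 − 1) = 386.3 × 14.15 = 5.47 kΩ.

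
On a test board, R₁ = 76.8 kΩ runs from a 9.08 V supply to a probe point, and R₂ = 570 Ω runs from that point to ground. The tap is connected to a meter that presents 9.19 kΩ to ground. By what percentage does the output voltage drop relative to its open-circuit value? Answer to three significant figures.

5.80 %

The divider's output (Thévenin) resistance is R₁‖R₂ = 565.8 Ω.
Fractional drop under load = R_th/(R_th + R_L) = 565.8 / (565.8 + 9190) = 0.05800.
So the output falls by 5.80 %.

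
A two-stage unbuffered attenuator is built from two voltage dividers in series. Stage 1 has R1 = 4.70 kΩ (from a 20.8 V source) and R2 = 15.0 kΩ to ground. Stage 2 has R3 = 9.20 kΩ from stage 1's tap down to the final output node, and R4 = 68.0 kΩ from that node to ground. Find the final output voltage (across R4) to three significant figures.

V_out ≈ 13.3 V

Stage 2 presents R3+R4 = 77.20 kΩ as a load on stage 1's tap.
Stage 1's lower leg becomes R2‖(R3+R4) = 12.56 kΩ, so V_mid = 20.8 × 12.56/17.26 = 15.14 V.
Stage 2 is itself unloaded: V_out = V_mid × R4/(R3+R4) = 15.14 × 68.0/77.20 = 13.3 V.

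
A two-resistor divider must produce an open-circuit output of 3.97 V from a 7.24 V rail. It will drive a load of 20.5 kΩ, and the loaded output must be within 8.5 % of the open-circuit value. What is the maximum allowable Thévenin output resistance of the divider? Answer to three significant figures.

Loading drop = R_th/(R_th + R_L) ≤ 0.0850, so R_th ≤ R_L · ε/(1−ε) = 20.5 kΩ × 0.0850/0.9150 = 1.90 kΩ.

R_th ≤ 1.90 kΩ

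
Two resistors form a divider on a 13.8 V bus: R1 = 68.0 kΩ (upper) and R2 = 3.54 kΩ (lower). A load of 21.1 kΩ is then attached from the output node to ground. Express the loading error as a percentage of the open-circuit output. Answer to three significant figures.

13.8 %

Unloaded V = 13.8 × 3.54/71.54 = 0.68286 V.
Loaded: R2‖R_L = 3.031 kΩ, giving V = 13.8 × 3.031/71.03 = 0.58894 V.
Drop = (0.68286 − 0.58894) / 0.68286 = 13.8 %.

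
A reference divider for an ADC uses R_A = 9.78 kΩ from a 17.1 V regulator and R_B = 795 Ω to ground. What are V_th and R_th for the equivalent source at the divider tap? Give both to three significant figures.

V_th = 1.29 V, R_th = 735 Ω

V_th is the open-circuit tap voltage: 17.1 × 795/(9780 + 795) = 1.29 V.
With the supply zeroed, R_A and R_B appear in parallel from the tap: R_th = R_A‖R_B = (9780 × 795)/10580 = 735 Ω.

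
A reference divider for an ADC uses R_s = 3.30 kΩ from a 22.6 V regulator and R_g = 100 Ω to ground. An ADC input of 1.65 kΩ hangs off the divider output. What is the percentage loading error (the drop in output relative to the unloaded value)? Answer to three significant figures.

5.56 %

The divider's output (Thévenin) resistance is R_s‖R_g = 97.06 Ω.
Fractional drop under load = R_th/(R_th + R_L) = 97.06 / (97.06 + 1650) = 0.05556.
So the output falls by 5.56 %.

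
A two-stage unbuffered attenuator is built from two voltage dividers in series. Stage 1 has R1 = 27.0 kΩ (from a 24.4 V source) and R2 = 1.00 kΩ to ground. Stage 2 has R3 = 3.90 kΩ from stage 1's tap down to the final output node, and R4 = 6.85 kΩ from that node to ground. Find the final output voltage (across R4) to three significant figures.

Stage 2 presents R3+R4 = 10.75 kΩ as a load on stage 1's tap.
Stage 1's lower leg becomes R2‖(R3+R4) = 0.9149 kΩ, so V_mid = 24.4 × 0.9149/27.91 = 0.7997 V.
Stage 2 is itself unloaded: V_out = V_mid × R4/(R3+R4) = 0.7997 × 6.85/10.75 = 0.510 V.

V_out ≈ 0.510 V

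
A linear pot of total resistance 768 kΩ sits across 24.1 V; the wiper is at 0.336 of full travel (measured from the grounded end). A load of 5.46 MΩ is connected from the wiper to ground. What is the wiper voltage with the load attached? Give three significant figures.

The wiper splits the pot into (1−α)R = 510.0 kΩ above and αR = 258.0 kΩ below.
Lower section ‖ load = 246.4 kΩ.
V_wiper = 24.1 × 246.4/(510.0 + 246.4) = 7.85 V.

V ≈ 7.85 V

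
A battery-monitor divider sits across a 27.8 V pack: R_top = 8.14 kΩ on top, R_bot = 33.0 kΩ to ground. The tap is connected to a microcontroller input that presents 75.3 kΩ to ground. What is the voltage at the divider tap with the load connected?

V_out ≈ 20.5 V

The load sits in parallel with R_bot: R_bot‖R_L = (33.0 × 75.3) / (33.0 + 75.3) = 22.94 kΩ.
V_out = 27.8 × 22.94 / (8.14 + 22.94) = 27.8 × 22.94/31.08 = 20.5 V.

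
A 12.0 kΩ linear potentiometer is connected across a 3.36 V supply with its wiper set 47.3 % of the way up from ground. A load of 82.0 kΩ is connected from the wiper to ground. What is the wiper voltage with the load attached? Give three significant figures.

V ≈ 1.53 V

The wiper splits the pot into (1−α)R = 6.324 kΩ above and αR = 5.676 kΩ below.
Lower section ‖ load = 5.309 kΩ.
V_wiper = 3.36 × 5.309/(6.324 + 5.309) = 1.53 V.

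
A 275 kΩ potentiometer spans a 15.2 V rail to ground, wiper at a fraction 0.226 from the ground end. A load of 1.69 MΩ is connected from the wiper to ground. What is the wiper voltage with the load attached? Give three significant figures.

V ≈ 3.34 V

The wiper splits the pot into (1−α)R = 212.8 kΩ above and αR = 62.15 kΩ below.
Lower section ‖ load = 59.95 kΩ.
V_wiper = 15.2 × 59.95/(212.8 + 59.95) = 3.34 V.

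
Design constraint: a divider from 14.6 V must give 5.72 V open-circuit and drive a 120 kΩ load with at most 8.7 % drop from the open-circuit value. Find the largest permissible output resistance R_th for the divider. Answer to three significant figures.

Loading drop = R_th/(R_th + R_L) ≤ 0.0870, so R_th ≤ R_L · ε/(1−ε) = 120 kΩ × 0.0870/0.9130 = 11.4 kΩ.
(Any R1, R2 with R2/(R1+R2) = 0.392 and R1‖R2 ≤ 11.4 kΩ will meet the spec.)

R_th ≤ 11.4 kΩ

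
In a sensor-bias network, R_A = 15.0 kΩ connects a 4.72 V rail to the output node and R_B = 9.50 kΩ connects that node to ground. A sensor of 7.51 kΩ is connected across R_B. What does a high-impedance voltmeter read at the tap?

V_out ≈ 1.03 V

The load sits in parallel with R_B: R_B‖R_L = (9.50 × 7.51) / (9.50 + 7.51) = 4.194 kΩ.
V_out = 4.72 × 4.194 / (15.0 + 4.194) = 4.72 × 4.194/19.19 = 1.03 V.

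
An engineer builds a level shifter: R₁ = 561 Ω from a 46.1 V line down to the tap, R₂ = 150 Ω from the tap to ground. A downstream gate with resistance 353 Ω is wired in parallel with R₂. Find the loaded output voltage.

The load sits in parallel with R₂: R₂‖R_L = (150 × 353) / (150 + 353) = 105.3 Ω.
V_out = 46.1 × 105.3 / (561 + 105.3) = 46.1 × 105.3/666.3 = 7.28 V.
(Unloaded it would have been 9.73 V.)

V_out ≈ 7.28 V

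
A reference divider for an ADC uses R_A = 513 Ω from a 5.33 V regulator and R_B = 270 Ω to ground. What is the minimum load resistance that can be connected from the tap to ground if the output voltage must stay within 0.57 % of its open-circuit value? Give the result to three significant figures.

Output resistance R_th = R_A‖R_B = (513 × 270)/783.0 = 176.9 Ω.
The fractional drop is R_th/(R_th + R_L); requiring this ≤ 0.00570 gives R_L ≥ R_th(1/0.00570 − 1) = 176.9 × 174.4 = 30.9 kΩ.

R_L(min) ≈ 30.9 kΩ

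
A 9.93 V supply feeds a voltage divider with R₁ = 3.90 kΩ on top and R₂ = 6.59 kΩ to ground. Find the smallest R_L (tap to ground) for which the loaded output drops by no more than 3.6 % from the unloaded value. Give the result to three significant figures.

R_L(min) ≈ 65.6 kΩ

Output resistance R_th = R₁‖R₂ = (3.90 × 6.59)/10.49 = 2.450 kΩ.
The fractional drop is R_th/(R_th + R_L); requiring this ≤ 0.0360 gives R_L ≥ R_th(1/0.0360 − 1) = 2.450 × 26.78 = 65.6 kΩ.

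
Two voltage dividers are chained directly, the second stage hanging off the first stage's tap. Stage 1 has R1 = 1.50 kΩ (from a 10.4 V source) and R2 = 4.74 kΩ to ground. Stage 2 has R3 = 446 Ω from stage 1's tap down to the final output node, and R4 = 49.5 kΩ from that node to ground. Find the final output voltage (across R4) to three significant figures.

V_out ≈ 7.65 V

Stage 2 presents R3+R4 = 49950 Ω as a load on stage 1's tap.
Stage 1's lower leg becomes R2‖(R3+R4) = 4329 Ω, so V_mid = 10.4 × 4329/5829 = 7.724 V.
Stage 2 is itself unloaded: V_out = V_mid × R4/(R3+R4) = 7.724 × 49500/49950 = 7.65 V.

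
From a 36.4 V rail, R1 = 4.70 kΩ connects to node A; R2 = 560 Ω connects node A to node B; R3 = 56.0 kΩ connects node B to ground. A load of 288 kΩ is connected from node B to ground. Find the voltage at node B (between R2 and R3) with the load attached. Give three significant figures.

At node B, R3 is in parallel with the load: R3‖R_L = 46880 Ω.
Below node A the resistance is R2 + (R3‖R_L) = 47440 Ω, so V_A = 36.4 × 47440/52140 = 33.12 V.
Then V_B = V_A × (R3‖R_L)/(R2 + R3‖R_L) = 33.12 × 46880/47440 = 32.7 V.

V ≈ 32.7 V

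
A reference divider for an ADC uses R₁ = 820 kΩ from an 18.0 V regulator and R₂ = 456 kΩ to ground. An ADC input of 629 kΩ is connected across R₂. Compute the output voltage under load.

V_out ≈ 4.39 V

The load sits in parallel with R₂: R₂‖R_L = (456 × 629) / (456 + 629) = 264.4 kΩ.
V_out = 18.0 × 264.4 / (820 + 264.4) = 18.0 × 264.4/1084 = 4.39 V.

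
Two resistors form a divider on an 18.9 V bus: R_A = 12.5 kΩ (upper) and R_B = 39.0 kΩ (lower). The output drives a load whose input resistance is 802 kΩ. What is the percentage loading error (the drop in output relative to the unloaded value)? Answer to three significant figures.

The divider's output (Thévenin) resistance is R_A‖R_B = 9.466 kΩ.
Fractional drop under load = R_th/(R_th + R_L) = 9.466 / (9.466 + 802) = 0.01167.
So the output falls by 1.17 %.

1.17 %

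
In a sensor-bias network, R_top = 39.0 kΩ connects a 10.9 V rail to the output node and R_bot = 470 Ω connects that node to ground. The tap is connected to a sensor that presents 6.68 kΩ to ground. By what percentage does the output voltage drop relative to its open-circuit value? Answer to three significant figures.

The divider's output (Thévenin) resistance is R_top‖R_bot = 464.4 Ω.
Fractional drop under load = R_th/(R_th + R_L) = 464.4 / (464.4 + 6680) = 0.06500.
So the output falls by 6.50 %.

6.50 %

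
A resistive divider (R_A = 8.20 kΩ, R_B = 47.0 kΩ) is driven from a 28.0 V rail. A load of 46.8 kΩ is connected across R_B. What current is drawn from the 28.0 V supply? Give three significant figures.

I ≈ 0.885 mA

R_B‖R_L = 23.45 kΩ, so the source sees R_A + R_B‖R_L = 31.65 kΩ.
I = 28.0 V / 31.65 kΩ = 0.885 mA.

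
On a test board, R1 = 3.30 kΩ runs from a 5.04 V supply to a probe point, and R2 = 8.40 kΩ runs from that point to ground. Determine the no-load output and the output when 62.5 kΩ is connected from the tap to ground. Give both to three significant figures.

Open-circuit: V = 5.04 × 8.40/(3.30 + 8.40) = 3.62 V.
With the load, R2 becomes R2‖R_L = 7.405 kΩ, so V = 5.04 × 7.405/10.70 = 3.49 V.

Unloaded: 3.62 V; loaded: 3.49 V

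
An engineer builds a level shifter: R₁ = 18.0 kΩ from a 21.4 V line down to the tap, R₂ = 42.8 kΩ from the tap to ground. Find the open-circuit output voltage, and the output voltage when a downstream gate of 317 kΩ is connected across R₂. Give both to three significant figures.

Unloaded: 15.1 V; loaded: 14.5 V

Open-circuit: V = 21.4 × 42.8/(18.0 + 42.8) = 15.1 V.
With the load, R₂ becomes R₂‖R_L = 37.71 kΩ, so V = 21.4 × 37.71/55.71 = 14.5 V.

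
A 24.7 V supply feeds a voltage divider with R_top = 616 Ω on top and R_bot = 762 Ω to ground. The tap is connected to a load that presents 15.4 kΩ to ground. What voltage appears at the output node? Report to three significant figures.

V_out ≈ 13.4 V

The load sits in parallel with R_bot: R_bot‖R_L = (762 × 15400) / (762 + 15400) = 726.1 Ω.
V_out = 24.7 × 726.1 / (616 + 726.1) = 24.7 × 726.1/1342 = 13.4 V.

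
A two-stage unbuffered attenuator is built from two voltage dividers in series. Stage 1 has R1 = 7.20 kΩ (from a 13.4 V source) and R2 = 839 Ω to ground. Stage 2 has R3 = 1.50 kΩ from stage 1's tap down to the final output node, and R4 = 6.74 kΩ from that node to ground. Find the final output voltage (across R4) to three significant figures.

V_out ≈ 1.05 V

Stage 2 presents R3+R4 = 8240 Ω as a load on stage 1's tap.
Stage 1's lower leg becomes R2‖(R3+R4) = 761.5 Ω, so V_mid = 13.4 × 761.5/7961 = 1.282 V.
Stage 2 is itself unloaded: V_out = V_mid × R4/(R3+R4) = 1.282 × 6740/8240 = 1.05 V.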